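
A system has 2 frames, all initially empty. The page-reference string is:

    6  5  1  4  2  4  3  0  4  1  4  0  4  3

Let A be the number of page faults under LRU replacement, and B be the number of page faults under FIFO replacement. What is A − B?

Under LRU: F F F F F . F F F F . F . F → 11 faults.
Under FIFO: F F F F F . F F F F . F F F → 12 faults.
A − B = 11 − 12 = -1.

-1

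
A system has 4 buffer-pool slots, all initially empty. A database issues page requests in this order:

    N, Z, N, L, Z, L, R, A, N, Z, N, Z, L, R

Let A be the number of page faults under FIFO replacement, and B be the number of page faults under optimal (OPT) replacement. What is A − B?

3

Under FIFO: F F . F . . F F F F . . F F → 9 faults.
Under OPT: F F . F . . F F . . . . . F → 6 faults.
A − B = 9 − 6 = 3.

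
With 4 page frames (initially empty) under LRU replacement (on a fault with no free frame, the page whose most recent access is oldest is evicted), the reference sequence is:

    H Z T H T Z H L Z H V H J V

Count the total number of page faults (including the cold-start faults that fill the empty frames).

H -> fault, frames {H}
Z -> fault, frames {H,Z}
T -> fault, frames {H,Z,T}
H -> hit
T -> hit
Z -> hit
H -> hit
L -> fault, frames {T,Z,H,L}
Z -> hit
H -> hit
V -> fault, evict T, frames {L,Z,H,V}
H -> hit
J -> fault, evict L, frames {Z,V,H,J}
V -> hit
Page faults: 6.

6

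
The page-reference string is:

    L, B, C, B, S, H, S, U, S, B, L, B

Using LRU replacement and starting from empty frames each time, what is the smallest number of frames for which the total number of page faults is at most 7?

4

f=1: 12 faults
f=2: 8 faults
f=3: 8 faults
f=4: 7 faults
f=5: 7 faults
f=6: 6 faults
Smallest f with faults ≤ 7 is 4.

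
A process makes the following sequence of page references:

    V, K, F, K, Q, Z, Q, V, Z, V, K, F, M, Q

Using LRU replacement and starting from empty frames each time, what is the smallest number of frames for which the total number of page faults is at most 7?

f=1: 14 faults
f=2: 11 faults
f=3: 10 faults
f=4: 9 faults
f=5: 7 faults
f=6: 6 faults
Smallest f with faults ≤ 7 is 5.

5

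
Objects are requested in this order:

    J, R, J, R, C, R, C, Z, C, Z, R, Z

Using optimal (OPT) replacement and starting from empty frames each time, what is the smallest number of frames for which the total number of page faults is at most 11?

2

f=1: 12 faults
f=2: 5 faults
f=3: 4 faults
f=4: 4 faults
Smallest f with faults ≤ 11 is 2.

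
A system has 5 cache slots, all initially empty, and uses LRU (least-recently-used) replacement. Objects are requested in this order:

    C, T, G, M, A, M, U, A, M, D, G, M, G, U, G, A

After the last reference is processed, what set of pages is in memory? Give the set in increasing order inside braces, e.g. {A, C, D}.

{A, D, G, M, U}

C: fault, frames {C}
T: fault, frames {C,T}
G: fault, frames {C,T,G}
M: fault, frames {C,T,G,M}
A: fault, frames {C,T,G,M,A}
M: hit
U: fault, evict C, frames {T,G,A,M,U}
A: hit
M: hit
D: fault, evict T, frames {G,U,A,M,D}
G: hit
M: hit
G: hit
U: hit
G: hit
A: hit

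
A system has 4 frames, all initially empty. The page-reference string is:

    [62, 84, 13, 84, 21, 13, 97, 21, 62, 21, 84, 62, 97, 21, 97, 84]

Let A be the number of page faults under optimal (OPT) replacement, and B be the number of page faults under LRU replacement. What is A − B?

-2

Under OPT: F F F . F . F . . . . . . . . . → 5 faults.
Under LRU: F F F . F . F . F . F . . . . . → 7 faults.
A − B = 5 − 7 = -2.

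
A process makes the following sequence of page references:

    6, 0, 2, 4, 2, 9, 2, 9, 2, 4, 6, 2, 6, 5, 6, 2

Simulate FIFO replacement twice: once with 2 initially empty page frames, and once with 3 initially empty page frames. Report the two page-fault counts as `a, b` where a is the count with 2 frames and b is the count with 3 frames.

2 frames: F F F F . F F . . F F F . F F F → 12 faults.
3 frames: F F F F . F . . . . F F . F . . → 8 faults.
8 < 12: adding a frame reduced faults, as is typical.

12, 8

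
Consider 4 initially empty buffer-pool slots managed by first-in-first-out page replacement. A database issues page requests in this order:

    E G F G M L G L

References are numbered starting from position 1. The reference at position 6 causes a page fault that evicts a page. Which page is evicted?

pos 1: E -> fault, frames {E}
pos 2: G -> fault, frames {E,G}
pos 3: F -> fault, frames {E,G,F}
pos 4: G -> hit
pos 5: M -> fault, frames {E,G,F,M}
pos 6: L -> fault, evict E, frames {G,F,M,L}
At position 6, page E is evicted.

E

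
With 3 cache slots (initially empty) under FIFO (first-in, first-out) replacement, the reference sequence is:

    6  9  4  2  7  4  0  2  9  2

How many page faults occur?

6 → miss, frames (6)
9 → miss, frames (6 9)
4 → miss, frames (6 9 4)
2 → miss, evict 6, frames (9 4 2)
7 → miss, evict 9, frames (4 2 7)
4 → hit
0 → miss, evict 4, frames (2 7 0)
2 → hit
9 → miss, evict 2, frames (7 0 9)
2 → miss, evict 7, frames (0 9 2)
Page faults: 8.

8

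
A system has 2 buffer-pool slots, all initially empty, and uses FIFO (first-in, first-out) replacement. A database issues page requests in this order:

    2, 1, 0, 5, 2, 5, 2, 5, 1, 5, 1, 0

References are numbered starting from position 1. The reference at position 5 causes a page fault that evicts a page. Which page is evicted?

pos 1: 2 → fault, frames (2)
pos 2: 1 → fault, frames (2 1)
pos 3: 0 → fault, evict 2, frames (1 0)
pos 4: 5 → fault, evict 1, frames (0 5)
pos 5: 2 → fault, evict 0, frames (5 2)
At position 5, page 0 is evicted.

0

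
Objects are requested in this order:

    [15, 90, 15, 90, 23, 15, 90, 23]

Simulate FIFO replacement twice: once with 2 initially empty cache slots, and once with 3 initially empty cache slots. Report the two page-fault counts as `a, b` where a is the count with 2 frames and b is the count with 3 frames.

6, 3

2 frames: F F . . F F F F → 6 faults.
3 frames: F F . . F . . . → 3 faults.
3 < 6: adding a frame reduced faults, as is typical.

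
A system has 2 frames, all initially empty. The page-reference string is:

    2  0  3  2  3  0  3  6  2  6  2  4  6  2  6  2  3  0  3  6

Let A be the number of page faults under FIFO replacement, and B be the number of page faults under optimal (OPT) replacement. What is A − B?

3

Under FIFO: F F F F . F F F F . . F F F . . F F . F → 14 faults.
Under OPT: F F F . . F . F F . . F . F . . F F . F → 11 faults.
A − B = 14 − 11 = 3.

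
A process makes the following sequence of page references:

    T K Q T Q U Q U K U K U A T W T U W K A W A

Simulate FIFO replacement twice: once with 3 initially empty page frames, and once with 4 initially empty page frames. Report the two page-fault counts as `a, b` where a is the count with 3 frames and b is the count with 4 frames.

11, 8

3 frames: F F F . . F . . . . . . F F F . F . F F F . → 11 faults.
4 frames: F F F . . F . . . . . . F F F . . . F . . . → 8 faults.
8 < 11: adding a frame reduced faults, as is typical.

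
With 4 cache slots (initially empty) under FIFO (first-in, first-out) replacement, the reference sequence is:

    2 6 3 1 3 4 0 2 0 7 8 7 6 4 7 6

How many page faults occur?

11

2: miss, frames {2}
6: miss, frames {2,6}
3: miss, frames {2,6,3}
1: miss, frames {2,6,3,1}
3: hit
4: miss, evict 2, frames {6,3,1,4}
0: miss, evict 6, frames {3,1,4,0}
2: miss, evict 3, frames {1,4,0,2}
0: hit
7: miss, evict 1, frames {4,0,2,7}
8: miss, evict 4, frames {0,2,7,8}
7: hit
6: miss, evict 0, frames {2,7,8,6}
4: miss, evict 2, frames {7,8,6,4}
7: hit
6: hit
Page faults: 11.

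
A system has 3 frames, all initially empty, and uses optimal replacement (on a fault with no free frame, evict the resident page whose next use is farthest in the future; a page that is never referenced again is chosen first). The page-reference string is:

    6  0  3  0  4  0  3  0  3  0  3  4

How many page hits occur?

6 → miss, frames [6]
0 → miss, frames [6, 0]
3 → miss, frames [6, 0, 3]
0 → hit
4 → miss, evict 6, frames [0, 3, 4]
0 → hit
3 → hit
0 → hit
3 → hit
0 → hit
3 → hit
4 → hit
Hits: 8.

8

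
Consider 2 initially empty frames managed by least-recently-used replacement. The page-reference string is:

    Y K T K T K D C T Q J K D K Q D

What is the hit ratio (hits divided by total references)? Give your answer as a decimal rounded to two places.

Y: miss, frames (Y)
K: miss, frames (Y K)
T: miss, evict Y, frames (K T)
K: hit
T: hit
K: hit
D: miss, evict T, frames (K D)
C: miss, evict K, frames (D C)
T: miss, evict D, frames (C T)
Q: miss, evict C, frames (T Q)
J: miss, evict T, frames (Q J)
K: miss, evict Q, frames (J K)
D: miss, evict J, frames (K D)
K: hit
Q: miss, evict D, frames (K Q)
D: miss, evict K, frames (Q D)
Hits: 4 of 16 references → 4/16 = 0.2500.

0.25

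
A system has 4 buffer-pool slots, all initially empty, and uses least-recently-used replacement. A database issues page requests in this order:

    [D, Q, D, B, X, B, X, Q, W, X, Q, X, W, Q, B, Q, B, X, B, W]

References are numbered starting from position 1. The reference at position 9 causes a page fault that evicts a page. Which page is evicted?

D

pos 1: D → miss, frames (D)
pos 2: Q → miss, frames (D Q)
pos 3: D → hit
pos 4: B → miss, frames (Q D B)
pos 5: X → miss, frames (Q D B X)
pos 6: B → hit
pos 7: X → hit
pos 8: Q → hit
pos 9: W → miss, evict D, frames (B X Q W)
At position 9, page D is evicted.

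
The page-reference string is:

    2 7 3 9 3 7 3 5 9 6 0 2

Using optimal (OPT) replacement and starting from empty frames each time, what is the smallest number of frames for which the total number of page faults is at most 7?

f=1: 12 faults
f=2: 10 faults
f=3: 8 faults
f=4: 7 faults
f=5: 7 faults
f=6: 7 faults
f=7: 7 faults
Smallest f with faults ≤ 7 is 4.

4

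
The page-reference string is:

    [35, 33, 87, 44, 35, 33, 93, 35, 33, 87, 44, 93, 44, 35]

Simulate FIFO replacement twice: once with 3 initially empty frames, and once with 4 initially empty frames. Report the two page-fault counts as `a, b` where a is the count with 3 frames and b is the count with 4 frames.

3 frames: F F F F F F F . . F F . . F → 10 faults.
4 frames: F F F F . . F F F F F F . F → 11 faults.
11 > 10: adding a frame increased faults — Belady's anomaly.

10, 11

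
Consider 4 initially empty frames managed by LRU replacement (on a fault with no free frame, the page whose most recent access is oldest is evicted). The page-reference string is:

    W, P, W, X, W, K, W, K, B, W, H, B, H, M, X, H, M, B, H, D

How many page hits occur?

W -> miss, frames [W]
P -> miss, frames [W, P]
W -> hit
X -> miss, frames [P, W, X]
W -> hit
K -> miss, frames [P, X, W, K]
W -> hit
K -> hit
B -> miss, evict P, frames [X, W, K, B]
W -> hit
H -> miss, evict X, frames [K, B, W, H]
B -> hit
H -> hit
M -> miss, evict K, frames [W, B, H, M]
X -> miss, evict W, frames [B, H, M, X]
H -> hit
M -> hit
B -> hit
H -> hit
D -> miss, evict X, frames [M, B, H, D]
Hits: 11.

11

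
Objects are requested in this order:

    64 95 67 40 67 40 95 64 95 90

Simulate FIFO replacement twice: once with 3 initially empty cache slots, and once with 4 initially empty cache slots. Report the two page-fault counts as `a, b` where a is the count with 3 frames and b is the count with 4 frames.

7, 5

3 frames: F F F F . . . F F F → 7 faults.
4 frames: F F F F . . . . . F → 5 faults.
5 < 7: adding a frame reduced faults, as is typical.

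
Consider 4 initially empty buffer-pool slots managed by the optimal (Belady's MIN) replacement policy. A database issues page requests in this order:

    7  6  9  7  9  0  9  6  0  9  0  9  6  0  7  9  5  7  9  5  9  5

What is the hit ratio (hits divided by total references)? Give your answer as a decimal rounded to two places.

0.77

7 → miss, frames [7]
6 → miss, frames [7, 6]
9 → miss, frames [7, 6, 9]
7 → hit
9 → hit
0 → miss, frames [7, 6, 9, 0]
9 → hit
6 → hit
0 → hit
9 → hit
0 → hit
9 → hit
6 → hit
0 → hit
7 → hit
9 → hit
5 → miss, evict 0, frames [7, 6, 9, 5]
7 → hit
9 → hit
5 → hit
9 → hit
5 → hit
Hits: 17 of 22 references → 17/22 = 0.7727.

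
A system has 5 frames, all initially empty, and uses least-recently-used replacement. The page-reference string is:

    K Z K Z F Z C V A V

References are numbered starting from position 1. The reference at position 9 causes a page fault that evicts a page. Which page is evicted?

pos 1: K -> miss, frames {K}
pos 2: Z -> miss, frames {K,Z}
pos 3: K -> hit
pos 4: Z -> hit
pos 5: F -> miss, frames {K,Z,F}
pos 6: Z -> hit
pos 7: C -> miss, frames {K,F,Z,C}
pos 8: V -> miss, frames {K,F,Z,C,V}
pos 9: A -> miss, evict K, frames {F,Z,C,V,A}
At position 9, page K is evicted.

K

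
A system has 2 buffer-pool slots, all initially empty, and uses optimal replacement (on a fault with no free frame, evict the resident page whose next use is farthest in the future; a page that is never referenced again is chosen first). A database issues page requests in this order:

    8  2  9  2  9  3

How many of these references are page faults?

4

8: fault, frames {8}
2: fault, frames {8,2}
9: fault, evict 8, frames {2,9}
2: hit
9: hit
3: fault, evict 9, frames {2,3}
Page faults: 4.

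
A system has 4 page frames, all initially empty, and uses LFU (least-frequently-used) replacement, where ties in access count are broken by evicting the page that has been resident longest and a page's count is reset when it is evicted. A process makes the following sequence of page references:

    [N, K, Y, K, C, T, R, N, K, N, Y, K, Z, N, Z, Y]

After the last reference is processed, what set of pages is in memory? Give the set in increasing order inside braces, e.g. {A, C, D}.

N: miss, frames {N}
K: miss, frames {N,K}
Y: miss, frames {N,K,Y}
K: hit
C: miss, frames {N,K,Y,C}
T: miss, evict N, frames {K,Y,C,T}
R: miss, evict Y, frames {K,C,T,R}
N: miss, evict C, frames {K,T,R,N}
K: hit
N: hit
Y: miss, evict T, frames {K,R,N,Y}
K: hit
Z: miss, evict R, frames {K,N,Y,Z}
N: hit
Z: hit
Y: hit

{K, N, Y, Z}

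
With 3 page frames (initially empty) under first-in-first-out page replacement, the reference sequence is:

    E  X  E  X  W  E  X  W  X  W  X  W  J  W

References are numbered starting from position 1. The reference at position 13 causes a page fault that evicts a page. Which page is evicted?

pos 1: E → miss, frames {E}
pos 2: X → miss, frames {E,X}
pos 3: E → hit
pos 4: X → hit
pos 5: W → miss, frames {E,X,W}
pos 6: E → hit
pos 7: X → hit
pos 8: W → hit
pos 9: X → hit
pos 10: W → hit
pos 11: X → hit
pos 12: W → hit
pos 13: J → miss, evict E, frames {X,W,J}
At position 13, page E is evicted.

E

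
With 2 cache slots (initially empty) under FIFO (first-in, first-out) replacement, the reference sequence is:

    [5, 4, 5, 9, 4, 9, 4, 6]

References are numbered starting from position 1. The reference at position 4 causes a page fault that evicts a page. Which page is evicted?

5

pos 1: 5 -> fault, frames (5)
pos 2: 4 -> fault, frames (5 4)
pos 3: 5 -> hit
pos 4: 9 -> fault, evict 5, frames (4 9)
At position 4, page 5 is evicted.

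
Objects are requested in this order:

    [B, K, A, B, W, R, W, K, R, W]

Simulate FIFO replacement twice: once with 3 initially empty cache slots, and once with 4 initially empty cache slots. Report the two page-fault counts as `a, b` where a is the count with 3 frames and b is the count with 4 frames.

3 frames: F F F . F F . F . . → 6 faults.
4 frames: F F F . F F . . . . → 5 faults.
5 < 6: adding a frame reduced faults, as is typical.

6, 5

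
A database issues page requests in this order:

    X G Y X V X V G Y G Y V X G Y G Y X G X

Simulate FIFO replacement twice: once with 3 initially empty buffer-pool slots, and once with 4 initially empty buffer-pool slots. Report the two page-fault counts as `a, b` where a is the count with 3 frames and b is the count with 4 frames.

11, 4

3 frames: F F F . F F . F F . . F F F F . . . . . → 11 faults.
4 frames: F F F . F . . . . . . . . . . . . . . . → 4 faults.
4 < 11: adding a frame reduced faults, as is typical.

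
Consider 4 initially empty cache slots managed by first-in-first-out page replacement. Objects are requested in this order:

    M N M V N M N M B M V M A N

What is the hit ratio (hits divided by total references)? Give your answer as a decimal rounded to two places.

0.64

M: fault, frames [M]
N: fault, frames [M, N]
M: hit
V: fault, frames [M, N, V]
N: hit
M: hit
N: hit
M: hit
B: fault, frames [M, N, V, B]
M: hit
V: hit
M: hit
A: fault, evict M, frames [N, V, B, A]
N: hit
Hits: 9 of 14 references → 9/14 = 0.6429.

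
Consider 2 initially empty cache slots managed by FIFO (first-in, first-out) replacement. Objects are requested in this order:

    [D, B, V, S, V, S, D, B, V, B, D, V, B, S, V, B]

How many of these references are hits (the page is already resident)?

D → fault, frames (D)
B → fault, frames (D B)
V → fault, evict D, frames (B V)
S → fault, evict B, frames (V S)
V → hit
S → hit
D → fault, evict V, frames (S D)
B → fault, evict S, frames (D B)
V → fault, evict D, frames (B V)
B → hit
D → fault, evict B, frames (V D)
V → hit
B → fault, evict V, frames (D B)
S → fault, evict D, frames (B S)
V → fault, evict B, frames (S V)
B → fault, evict S, frames (V B)
Hits: 4.

4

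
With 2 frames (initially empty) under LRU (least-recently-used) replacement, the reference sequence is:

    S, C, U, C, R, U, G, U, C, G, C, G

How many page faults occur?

8

S: miss, frames {S}
C: miss, frames {S,C}
U: miss, evict S, frames {C,U}
C: hit
R: miss, evict U, frames {C,R}
U: miss, evict C, frames {R,U}
G: miss, evict R, frames {U,G}
U: hit
C: miss, evict G, frames {U,C}
G: miss, evict U, frames {C,G}
C: hit
G: hit
Page faults: 8.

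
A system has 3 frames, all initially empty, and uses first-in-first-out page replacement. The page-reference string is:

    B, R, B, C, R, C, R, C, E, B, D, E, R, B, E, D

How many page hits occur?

8

B: fault, frames (B)
R: fault, frames (B R)
B: hit
C: fault, frames (B R C)
R: hit
C: hit
R: hit
C: hit
E: fault, evict B, frames (R C E)
B: fault, evict R, frames (C E B)
D: fault, evict C, frames (E B D)
E: hit
R: fault, evict E, frames (B D R)
B: hit
E: fault, evict B, frames (D R E)
D: hit
Hits: 8.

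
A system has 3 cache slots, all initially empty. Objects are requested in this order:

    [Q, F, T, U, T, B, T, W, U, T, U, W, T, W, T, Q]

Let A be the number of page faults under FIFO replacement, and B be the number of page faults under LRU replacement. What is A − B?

1

Under FIFO: F F F F . F . F . F F . . . . F → 9 faults.
Under LRU: F F F F . F . F F . . . . . . F → 8 faults.
A − B = 9 − 8 = 1.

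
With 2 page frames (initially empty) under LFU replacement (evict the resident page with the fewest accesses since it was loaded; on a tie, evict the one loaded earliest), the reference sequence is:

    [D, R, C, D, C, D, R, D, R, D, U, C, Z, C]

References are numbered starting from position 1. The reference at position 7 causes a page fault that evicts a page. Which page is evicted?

C

pos 1: D → fault, frames [D]
pos 2: R → fault, frames [D, R]
pos 3: C → fault, evict D, frames [R, C]
pos 4: D → fault, evict R, frames [C, D]
pos 5: C → hit
pos 6: D → hit
pos 7: R → fault, evict C, frames [D, R]
At position 7, page C is evicted.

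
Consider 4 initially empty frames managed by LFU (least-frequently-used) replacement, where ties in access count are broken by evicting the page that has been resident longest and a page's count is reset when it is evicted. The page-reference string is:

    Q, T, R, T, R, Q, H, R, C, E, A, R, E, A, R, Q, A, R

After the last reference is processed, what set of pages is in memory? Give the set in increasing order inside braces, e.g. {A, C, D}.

{A, Q, R, T}

Q -> fault, frames [Q]
T -> fault, frames [Q, T]
R -> fault, frames [Q, T, R]
T -> hit
R -> hit
Q -> hit
H -> fault, frames [Q, T, R, H]
R -> hit
C -> fault, evict H, frames [Q, T, R, C]
E -> fault, evict C, frames [Q, T, R, E]
A -> fault, evict E, frames [Q, T, R, A]
R -> hit
E -> fault, evict A, frames [Q, T, R, E]
A -> fault, evict E, frames [Q, T, R, A]
R -> hit
Q -> hit
A -> hit
R -> hit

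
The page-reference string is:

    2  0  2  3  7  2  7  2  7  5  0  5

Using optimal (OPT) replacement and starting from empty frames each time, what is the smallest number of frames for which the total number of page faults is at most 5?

3

f=1: 12 faults
f=2: 6 faults
f=3: 5 faults
f=4: 5 faults
f=5: 5 faults
Smallest f with faults ≤ 5 is 3.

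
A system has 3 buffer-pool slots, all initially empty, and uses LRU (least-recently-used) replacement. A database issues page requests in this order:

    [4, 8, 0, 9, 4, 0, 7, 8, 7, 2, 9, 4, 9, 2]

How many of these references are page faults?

4: fault, frames {4}
8: fault, frames {4,8}
0: fault, frames {4,8,0}
9: fault, evict 4, frames {8,0,9}
4: fault, evict 8, frames {0,9,4}
0: hit
7: fault, evict 9, frames {4,0,7}
8: fault, evict 4, frames {0,7,8}
7: hit
2: fault, evict 0, frames {8,7,2}
9: fault, evict 8, frames {7,2,9}
4: fault, evict 7, frames {2,9,4}
9: hit
2: hit
Page faults: 10.

10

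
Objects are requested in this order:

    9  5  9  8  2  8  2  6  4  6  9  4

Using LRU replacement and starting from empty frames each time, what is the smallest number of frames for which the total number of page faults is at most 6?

f=1: 12 faults
f=2: 8 faults
f=3: 7 faults
f=4: 7 faults
f=5: 6 faults
f=6: 6 faults
Smallest f with faults ≤ 6 is 5.

5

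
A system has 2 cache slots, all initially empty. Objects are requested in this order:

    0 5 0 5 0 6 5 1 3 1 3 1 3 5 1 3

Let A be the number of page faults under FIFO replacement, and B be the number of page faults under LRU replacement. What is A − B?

Under FIFO: F F . . . F . F F . . . . F F F → 8 faults.
Under LRU: F F . . . F F F F . . . . F F F → 9 faults.
A − B = 8 − 9 = -1.

-1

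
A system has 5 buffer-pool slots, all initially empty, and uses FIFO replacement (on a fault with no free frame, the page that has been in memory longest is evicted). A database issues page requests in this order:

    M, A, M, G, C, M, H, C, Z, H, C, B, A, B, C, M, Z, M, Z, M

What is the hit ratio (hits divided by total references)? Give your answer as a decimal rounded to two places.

M → fault, frames {M}
A → fault, frames {M,A}
M → hit
G → fault, frames {M,A,G}
C → fault, frames {M,A,G,C}
M → hit
H → fault, frames {M,A,G,C,H}
C → hit
Z → fault, evict M, frames {A,G,C,H,Z}
H → hit
C → hit
B → fault, evict A, frames {G,C,H,Z,B}
A → fault, evict G, frames {C,H,Z,B,A}
B → hit
C → hit
M → fault, evict C, frames {H,Z,B,A,M}
Z → hit
M → hit
Z → hit
M → hit
Hits: 11 of 20 references → 11/20 = 0.5500.

0.55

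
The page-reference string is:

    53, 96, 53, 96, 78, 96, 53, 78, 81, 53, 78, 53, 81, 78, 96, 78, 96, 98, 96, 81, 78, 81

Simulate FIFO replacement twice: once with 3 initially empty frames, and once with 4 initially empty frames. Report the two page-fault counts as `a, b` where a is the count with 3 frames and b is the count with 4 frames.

3 frames: F F . . F . . . F F . . . . F F . F . F . . → 9 faults.
4 frames: F F . . F . . . F . . . . . . . . F . . . . → 5 faults.
5 < 9: adding a frame reduced faults, as is typical.

9, 5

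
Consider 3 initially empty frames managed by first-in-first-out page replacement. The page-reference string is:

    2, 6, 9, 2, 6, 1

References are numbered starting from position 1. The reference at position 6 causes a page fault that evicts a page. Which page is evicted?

pos 1: 2 → miss, frames (2)
pos 2: 6 → miss, frames (2 6)
pos 3: 9 → miss, frames (2 6 9)
pos 4: 2 → hit
pos 5: 6 → hit
pos 6: 1 → miss, evict 2, frames (6 9 1)
At position 6, page 2 is evicted.

2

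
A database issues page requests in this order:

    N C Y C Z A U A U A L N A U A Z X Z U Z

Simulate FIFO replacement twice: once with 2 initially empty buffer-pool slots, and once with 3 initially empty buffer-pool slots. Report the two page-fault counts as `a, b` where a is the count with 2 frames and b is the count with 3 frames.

2 frames: F F F . F F F . . . F F F F . F F . F F → 14 faults.
3 frames: F F F . F F F . . . F F F F . F F . . . → 12 faults.
12 < 14: adding a frame reduced faults, as is typical.

14, 12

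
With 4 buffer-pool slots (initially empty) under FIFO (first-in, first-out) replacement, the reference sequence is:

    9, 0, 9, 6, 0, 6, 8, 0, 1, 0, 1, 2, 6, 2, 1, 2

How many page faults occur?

6

9 → miss, frames [9]
0 → miss, frames [9, 0]
9 → hit
6 → miss, frames [9, 0, 6]
0 → hit
6 → hit
8 → miss, frames [9, 0, 6, 8]
0 → hit
1 → miss, evict 9, frames [0, 6, 8, 1]
0 → hit
1 → hit
2 → miss, evict 0, frames [6, 8, 1, 2]
6 → hit
2 → hit
1 → hit
2 → hit
Page faults: 6.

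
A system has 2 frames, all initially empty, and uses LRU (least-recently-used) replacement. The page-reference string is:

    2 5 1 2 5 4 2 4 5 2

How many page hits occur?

1

2: miss, frames (2)
5: miss, frames (2 5)
1: miss, evict 2, frames (5 1)
2: miss, evict 5, frames (1 2)
5: miss, evict 1, frames (2 5)
4: miss, evict 2, frames (5 4)
2: miss, evict 5, frames (4 2)
4: hit
5: miss, evict 2, frames (4 5)
2: miss, evict 4, frames (5 2)
Hits: 1.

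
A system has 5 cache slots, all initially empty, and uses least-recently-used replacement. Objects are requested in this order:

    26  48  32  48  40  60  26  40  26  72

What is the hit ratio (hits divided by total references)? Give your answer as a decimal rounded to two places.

26 -> fault, frames {26}
48 -> fault, frames {26,48}
32 -> fault, frames {26,48,32}
48 -> hit
40 -> fault, frames {26,32,48,40}
60 -> fault, frames {26,32,48,40,60}
26 -> hit
40 -> hit
26 -> hit
72 -> fault, evict 32, frames {48,60,40,26,72}
Hits: 4 of 10 references → 4/10 = 0.4000.

0.40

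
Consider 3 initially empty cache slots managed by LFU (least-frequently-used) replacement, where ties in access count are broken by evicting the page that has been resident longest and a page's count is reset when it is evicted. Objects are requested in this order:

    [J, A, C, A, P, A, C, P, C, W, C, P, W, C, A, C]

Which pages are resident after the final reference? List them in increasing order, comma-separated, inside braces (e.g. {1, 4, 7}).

{A, C, W}

J → fault, frames {J}
A → fault, frames {J,A}
C → fault, frames {J,A,C}
A → hit
P → fault, evict J, frames {A,C,P}
A → hit
C → hit
P → hit
C → hit
W → fault, evict P, frames {A,C,W}
C → hit
P → fault, evict W, frames {A,C,P}
W → fault, evict P, frames {A,C,W}
C → hit
A → hit
C → hit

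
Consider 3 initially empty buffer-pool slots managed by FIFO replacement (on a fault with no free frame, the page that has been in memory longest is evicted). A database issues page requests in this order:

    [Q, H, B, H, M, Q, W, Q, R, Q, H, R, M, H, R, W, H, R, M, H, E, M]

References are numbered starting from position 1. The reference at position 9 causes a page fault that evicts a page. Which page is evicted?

pos 1: Q -> miss, frames (Q)
pos 2: H -> miss, frames (Q H)
pos 3: B -> miss, frames (Q H B)
pos 4: H -> hit
pos 5: M -> miss, evict Q, frames (H B M)
pos 6: Q -> miss, evict H, frames (B M Q)
pos 7: W -> miss, evict B, frames (M Q W)
pos 8: Q -> hit
pos 9: R -> miss, evict M, frames (Q W R)
At position 9, page M is evicted.

M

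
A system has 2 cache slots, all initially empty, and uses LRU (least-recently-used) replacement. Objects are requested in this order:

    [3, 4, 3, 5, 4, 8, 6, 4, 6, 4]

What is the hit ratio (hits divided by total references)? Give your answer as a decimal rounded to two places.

3: miss, frames {3}
4: miss, frames {3,4}
3: hit
5: miss, evict 4, frames {3,5}
4: miss, evict 3, frames {5,4}
8: miss, evict 5, frames {4,8}
6: miss, evict 4, frames {8,6}
4: miss, evict 8, frames {6,4}
6: hit
4: hit
Hits: 3 of 10 references → 3/10 = 0.3000.

0.30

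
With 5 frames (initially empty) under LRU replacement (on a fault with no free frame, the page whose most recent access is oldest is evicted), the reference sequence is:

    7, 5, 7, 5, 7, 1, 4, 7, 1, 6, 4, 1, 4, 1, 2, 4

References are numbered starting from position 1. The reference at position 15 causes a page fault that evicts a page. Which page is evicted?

5

pos 1: 7: miss, frames [7]
pos 2: 5: miss, frames [7, 5]
pos 3: 7: hit
pos 4: 5: hit
pos 5: 7: hit
pos 6: 1: miss, frames [5, 7, 1]
pos 7: 4: miss, frames [5, 7, 1, 4]
pos 8: 7: hit
pos 9: 1: hit
pos 10: 6: miss, frames [5, 4, 7, 1, 6]
pos 11: 4: hit
pos 12: 1: hit
pos 13: 4: hit
pos 14: 1: hit
pos 15: 2: miss, evict 5, frames [7, 6, 4, 1, 2]
At position 15, page 5 is evicted.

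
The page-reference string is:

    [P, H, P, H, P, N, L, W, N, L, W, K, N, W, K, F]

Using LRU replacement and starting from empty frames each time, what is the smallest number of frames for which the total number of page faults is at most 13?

f=1: 16 faults
f=2: 13 faults
f=3: 8 faults
f=4: 7 faults
f=5: 7 faults
f=6: 7 faults
f=7: 7 faults
Smallest f with faults ≤ 13 is 2.

2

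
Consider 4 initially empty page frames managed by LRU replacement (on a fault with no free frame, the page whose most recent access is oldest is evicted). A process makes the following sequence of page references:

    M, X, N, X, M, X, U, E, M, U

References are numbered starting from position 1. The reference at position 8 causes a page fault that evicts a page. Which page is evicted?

N

pos 1: M: fault, frames [M]
pos 2: X: fault, frames [M, X]
pos 3: N: fault, frames [M, X, N]
pos 4: X: hit
pos 5: M: hit
pos 6: X: hit
pos 7: U: fault, frames [N, M, X, U]
pos 8: E: fault, evict N, frames [M, X, U, E]
At position 8, page N is evicted.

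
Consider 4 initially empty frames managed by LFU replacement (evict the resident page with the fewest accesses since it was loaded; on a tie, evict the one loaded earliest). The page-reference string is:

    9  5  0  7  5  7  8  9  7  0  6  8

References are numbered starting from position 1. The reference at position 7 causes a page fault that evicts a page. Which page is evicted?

9

pos 1: 9 -> fault, frames (9)
pos 2: 5 -> fault, frames (9 5)
pos 3: 0 -> fault, frames (9 5 0)
pos 4: 7 -> fault, frames (9 5 0 7)
pos 5: 5 -> hit
pos 6: 7 -> hit
pos 7: 8 -> fault, evict 9, frames (5 0 7 8)
At position 7, page 9 is evicted.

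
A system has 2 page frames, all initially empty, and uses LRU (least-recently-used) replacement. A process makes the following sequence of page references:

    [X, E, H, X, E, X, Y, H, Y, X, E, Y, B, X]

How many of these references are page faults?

12

X -> miss, frames {X}
E -> miss, frames {X,E}
H -> miss, evict X, frames {E,H}
X -> miss, evict E, frames {H,X}
E -> miss, evict H, frames {X,E}
X -> hit
Y -> miss, evict E, frames {X,Y}
H -> miss, evict X, frames {Y,H}
Y -> hit
X -> miss, evict H, frames {Y,X}
E -> miss, evict Y, frames {X,E}
Y -> miss, evict X, frames {E,Y}
B -> miss, evict E, frames {Y,B}
X -> miss, evict Y, frames {B,X}
Page faults: 12.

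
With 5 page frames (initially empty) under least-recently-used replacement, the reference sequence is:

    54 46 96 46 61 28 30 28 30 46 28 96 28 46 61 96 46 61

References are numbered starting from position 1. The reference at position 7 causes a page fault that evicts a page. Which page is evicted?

54

pos 1: 54 → miss, frames (54)
pos 2: 46 → miss, frames (54 46)
pos 3: 96 → miss, frames (54 46 96)
pos 4: 46 → hit
pos 5: 61 → miss, frames (54 96 46 61)
pos 6: 28 → miss, frames (54 96 46 61 28)
pos 7: 30 → miss, evict 54, frames (96 46 61 28 30)
At position 7, page 54 is evicted.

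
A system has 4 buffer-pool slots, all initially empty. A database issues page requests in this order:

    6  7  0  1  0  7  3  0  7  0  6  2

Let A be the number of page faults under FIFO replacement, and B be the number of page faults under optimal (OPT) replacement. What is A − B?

1

Under FIFO: F F F F . . F . . . F F → 7 faults.
Under OPT: F F F F . . F . . . . F → 6 faults.
A − B = 7 − 6 = 1.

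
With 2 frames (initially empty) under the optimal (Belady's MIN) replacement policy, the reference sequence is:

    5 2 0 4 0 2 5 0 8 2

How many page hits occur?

5: fault, frames (5)
2: fault, frames (5 2)
0: fault, evict 5, frames (2 0)
4: fault, evict 2, frames (0 4)
0: hit
2: fault, evict 4, frames (0 2)
5: fault, evict 2, frames (0 5)
0: hit
8: fault, evict 5, frames (0 8)
2: fault, evict 8, frames (0 2)
Hits: 2.

2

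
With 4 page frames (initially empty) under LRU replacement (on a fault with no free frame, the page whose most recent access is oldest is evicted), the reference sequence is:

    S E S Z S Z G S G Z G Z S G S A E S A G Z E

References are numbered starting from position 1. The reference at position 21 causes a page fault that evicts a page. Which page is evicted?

pos 1: S: fault, frames (S)
pos 2: E: fault, frames (S E)
pos 3: S: hit
pos 4: Z: fault, frames (E S Z)
pos 5: S: hit
pos 6: Z: hit
pos 7: G: fault, frames (E S Z G)
pos 8: S: hit
pos 9: G: hit
pos 10: Z: hit
pos 11: G: hit
pos 12: Z: hit
pos 13: S: hit
pos 14: G: hit
pos 15: S: hit
pos 16: A: fault, evict E, frames (Z G S A)
pos 17: E: fault, evict Z, frames (G S A E)
pos 18: S: hit
pos 19: A: hit
pos 20: G: hit
pos 21: Z: fault, evict E, frames (S A G Z)
At position 21, page E is evicted.

E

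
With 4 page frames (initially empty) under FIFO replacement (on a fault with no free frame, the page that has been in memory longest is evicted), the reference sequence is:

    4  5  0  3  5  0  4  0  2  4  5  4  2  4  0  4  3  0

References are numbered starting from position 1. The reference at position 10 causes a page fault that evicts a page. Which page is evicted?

5

pos 1: 4 → fault, frames (4)
pos 2: 5 → fault, frames (4 5)
pos 3: 0 → fault, frames (4 5 0)
pos 4: 3 → fault, frames (4 5 0 3)
pos 5: 5 → hit
pos 6: 0 → hit
pos 7: 4 → hit
pos 8: 0 → hit
pos 9: 2 → fault, evict 4, frames (5 0 3 2)
pos 10: 4 → fault, evict 5, frames (0 3 2 4)
At position 10, page 5 is evicted.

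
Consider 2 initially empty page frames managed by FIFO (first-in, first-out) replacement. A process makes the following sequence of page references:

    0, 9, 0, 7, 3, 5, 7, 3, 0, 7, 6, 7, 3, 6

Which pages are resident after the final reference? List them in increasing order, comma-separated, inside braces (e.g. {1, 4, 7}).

{3, 6}

0 -> fault, frames [0]
9 -> fault, frames [0, 9]
0 -> hit
7 -> fault, evict 0, frames [9, 7]
3 -> fault, evict 9, frames [7, 3]
5 -> fault, evict 7, frames [3, 5]
7 -> fault, evict 3, frames [5, 7]
3 -> fault, evict 5, frames [7, 3]
0 -> fault, evict 7, frames [3, 0]
7 -> fault, evict 3, frames [0, 7]
6 -> fault, evict 0, frames [7, 6]
7 -> hit
3 -> fault, evict 7, frames [6, 3]
6 -> hit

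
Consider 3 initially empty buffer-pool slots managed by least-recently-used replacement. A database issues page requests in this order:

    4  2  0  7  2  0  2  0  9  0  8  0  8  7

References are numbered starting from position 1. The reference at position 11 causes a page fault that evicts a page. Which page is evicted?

2

pos 1: 4 -> fault, frames {4}
pos 2: 2 -> fault, frames {4,2}
pos 3: 0 -> fault, frames {4,2,0}
pos 4: 7 -> fault, evict 4, frames {2,0,7}
pos 5: 2 -> hit
pos 6: 0 -> hit
pos 7: 2 -> hit
pos 8: 0 -> hit
pos 9: 9 -> fault, evict 7, frames {2,0,9}
pos 10: 0 -> hit
pos 11: 8 -> fault, evict 2, frames {9,0,8}
At position 11, page 2 is evicted.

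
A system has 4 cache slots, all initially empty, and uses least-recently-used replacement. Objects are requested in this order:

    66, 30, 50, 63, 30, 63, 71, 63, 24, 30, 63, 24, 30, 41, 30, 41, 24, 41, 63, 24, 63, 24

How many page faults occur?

66: fault, frames (66)
30: fault, frames (66 30)
50: fault, frames (66 30 50)
63: fault, frames (66 30 50 63)
30: hit
63: hit
71: fault, evict 66, frames (50 30 63 71)
63: hit
24: fault, evict 50, frames (30 71 63 24)
30: hit
63: hit
24: hit
30: hit
41: fault, evict 71, frames (63 24 30 41)
30: hit
41: hit
24: hit
41: hit
63: hit
24: hit
63: hit
24: hit
Page faults: 7.

7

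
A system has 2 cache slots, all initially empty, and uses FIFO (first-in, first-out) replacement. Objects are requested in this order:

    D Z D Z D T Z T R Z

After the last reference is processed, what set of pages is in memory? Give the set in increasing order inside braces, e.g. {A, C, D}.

D: miss, frames {D}
Z: miss, frames {D,Z}
D: hit
Z: hit
D: hit
T: miss, evict D, frames {Z,T}
Z: hit
T: hit
R: miss, evict Z, frames {T,R}
Z: miss, evict T, frames {R,Z}

{R, Z}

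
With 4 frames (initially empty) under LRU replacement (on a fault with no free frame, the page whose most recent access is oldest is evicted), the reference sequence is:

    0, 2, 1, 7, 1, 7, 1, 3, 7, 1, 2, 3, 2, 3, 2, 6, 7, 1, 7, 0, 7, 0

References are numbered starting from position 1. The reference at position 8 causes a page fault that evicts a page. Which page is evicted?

0

pos 1: 0: miss, frames (0)
pos 2: 2: miss, frames (0 2)
pos 3: 1: miss, frames (0 2 1)
pos 4: 7: miss, frames (0 2 1 7)
pos 5: 1: hit
pos 6: 7: hit
pos 7: 1: hit
pos 8: 3: miss, evict 0, frames (2 7 1 3)
At position 8, page 0 is evicted.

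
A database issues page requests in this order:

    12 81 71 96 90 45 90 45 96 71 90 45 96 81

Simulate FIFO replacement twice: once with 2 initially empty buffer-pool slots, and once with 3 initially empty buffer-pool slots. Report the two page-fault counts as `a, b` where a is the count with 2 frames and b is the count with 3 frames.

2 frames: F F F F F F . . F F F F F F → 12 faults.
3 frames: F F F F F F . . . F . . F F → 9 faults.
9 < 12: adding a frame reduced faults, as is typical.

12, 9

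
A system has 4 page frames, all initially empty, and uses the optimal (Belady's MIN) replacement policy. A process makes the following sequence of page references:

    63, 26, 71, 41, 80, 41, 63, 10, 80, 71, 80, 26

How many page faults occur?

7

63: miss, frames (63)
26: miss, frames (63 26)
71: miss, frames (63 26 71)
41: miss, frames (63 26 71 41)
80: miss, evict 26, frames (63 71 41 80)
41: hit
63: hit
10: miss, evict 41, frames (63 71 80 10)
80: hit
71: hit
80: hit
26: miss, evict 10, frames (63 71 80 26)
Page faults: 7.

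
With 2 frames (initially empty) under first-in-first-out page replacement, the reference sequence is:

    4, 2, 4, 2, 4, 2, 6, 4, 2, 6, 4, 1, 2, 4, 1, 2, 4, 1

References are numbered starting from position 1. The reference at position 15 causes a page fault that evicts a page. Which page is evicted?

pos 1: 4: fault, frames [4]
pos 2: 2: fault, frames [4, 2]
pos 3: 4: hit
pos 4: 2: hit
pos 5: 4: hit
pos 6: 2: hit
pos 7: 6: fault, evict 4, frames [2, 6]
pos 8: 4: fault, evict 2, frames [6, 4]
pos 9: 2: fault, evict 6, frames [4, 2]
pos 10: 6: fault, evict 4, frames [2, 6]
pos 11: 4: fault, evict 2, frames [6, 4]
pos 12: 1: fault, evict 6, frames [4, 1]
pos 13: 2: fault, evict 4, frames [1, 2]
pos 14: 4: fault, evict 1, frames [2, 4]
pos 15: 1: fault, evict 2, frames [4, 1]
At position 15, page 2 is evicted.

2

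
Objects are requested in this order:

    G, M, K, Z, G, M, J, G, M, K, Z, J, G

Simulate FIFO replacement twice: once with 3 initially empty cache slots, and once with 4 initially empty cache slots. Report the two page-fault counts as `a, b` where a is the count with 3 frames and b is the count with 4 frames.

10, 11

3 frames: F F F F F F F . . F F . F → 10 faults.
4 frames: F F F F . . F F F F F F F → 11 faults.
11 > 10: adding a frame increased faults — Belady's anomaly.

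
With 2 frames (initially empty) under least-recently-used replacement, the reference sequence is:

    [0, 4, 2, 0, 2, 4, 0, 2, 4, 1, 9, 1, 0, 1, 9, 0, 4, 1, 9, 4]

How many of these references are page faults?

0 -> fault, frames [0]
4 -> fault, frames [0, 4]
2 -> fault, evict 0, frames [4, 2]
0 -> fault, evict 4, frames [2, 0]
2 -> hit
4 -> fault, evict 0, frames [2, 4]
0 -> fault, evict 2, frames [4, 0]
2 -> fault, evict 4, frames [0, 2]
4 -> fault, evict 0, frames [2, 4]
1 -> fault, evict 2, frames [4, 1]
9 -> fault, evict 4, frames [1, 9]
1 -> hit
0 -> fault, evict 9, frames [1, 0]
1 -> hit
9 -> fault, evict 0, frames [1, 9]
0 -> fault, evict 1, frames [9, 0]
4 -> fault, evict 9, frames [0, 4]
1 -> fault, evict 0, frames [4, 1]
9 -> fault, evict 4, frames [1, 9]
4 -> fault, evict 1, frames [9, 4]
Page faults: 17.

17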